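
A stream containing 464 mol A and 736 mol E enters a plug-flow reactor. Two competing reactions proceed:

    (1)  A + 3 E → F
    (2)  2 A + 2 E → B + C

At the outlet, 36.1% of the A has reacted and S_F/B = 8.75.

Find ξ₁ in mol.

ξ₁ = 136 mol

Conversion of A: A consumed = 0.361 × 464 = 167.5 mol = 1ξ₁ + 2ξ₂.
Selectivity: 1ξ₁ / (1ξ₂) = 8.75 → ξ₁ = 8.75 ξ₂.
Substitute: (1·8.75 + 2) ξ₂ = 167.5 → ξ₂ = 15.58 mol, ξ₁ = 136.3 mol.
Outlet amounts (n = n₀ + Σ ν·ξ):
  A: 464 − 1(136.3) − 2(15.58) = 296.5
  E: 736 − 3(136.3) − 2(15.58) = 295.8
  F: 0 + 1(136.3) = 136.3
  B: 0 + 1(15.58) = 15.58
  C: 0 + 1(15.58) = 15.58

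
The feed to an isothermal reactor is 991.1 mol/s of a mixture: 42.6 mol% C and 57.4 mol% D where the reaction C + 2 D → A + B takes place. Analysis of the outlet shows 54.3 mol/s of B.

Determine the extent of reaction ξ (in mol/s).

ξ = 54.3 mol/s

For B: n = n₀ + 1ξ → 54.3 = 0 + 1ξ, giving ξ = 54.3 mol/s.
Outlet amounts (n = n₀ + ν ξ):
  C: 422.2 − 1(54.3) = 367.9
  D: 568.9 − 2(54.3) = 460.3
  A: 0 + 1(54.3) = 54.3
  B: 0 + 1(54.3) = 54.3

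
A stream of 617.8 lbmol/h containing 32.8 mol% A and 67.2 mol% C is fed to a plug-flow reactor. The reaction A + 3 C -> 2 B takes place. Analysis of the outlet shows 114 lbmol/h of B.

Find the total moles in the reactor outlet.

For B: n = n₀ + 2ξ → 114 = 0 + 2ξ, giving ξ = 57 lbmol/h.
Outlet amounts (n = n₀ + ν ξ):
  A: 202.6 − 1(57) = 145.6
  C: 415.2 − 3(57) = 244.2
  B: 0 + 2(57) = 114
Total out = 145.6 + 244.2 + 114 = 503.8 lbmol/h.

504 lbmol/h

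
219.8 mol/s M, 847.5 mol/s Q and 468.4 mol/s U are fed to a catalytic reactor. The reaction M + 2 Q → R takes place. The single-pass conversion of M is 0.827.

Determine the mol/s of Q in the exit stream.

M reacted = 0.827 × 219.8 = 181.8 mol/s; ν_M = −1, so ξ = 181.8/1 = 181.8 mol/s.
Outlet amounts (n = n₀ + ν ξ):
  M: 219.8 − 1(181.8) = 38.03
  Q: 847.5 − 2(181.8) = 484
  R: 0 + 1(181.8) = 181.8
  U: 468.4 (inert)

484 mol/s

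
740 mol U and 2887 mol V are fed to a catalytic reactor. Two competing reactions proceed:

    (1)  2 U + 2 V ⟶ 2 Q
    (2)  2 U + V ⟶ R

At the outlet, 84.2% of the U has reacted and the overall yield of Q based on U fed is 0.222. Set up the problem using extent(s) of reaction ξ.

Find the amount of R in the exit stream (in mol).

229 mol

Yield of Q: 2ξ₁ / 740 = 0.222 → ξ₁ = 82.14 mol.
Conversion of U: 2ξ₁ + 2ξ₂ = 0.842 × 740 = 623.1 → ξ₂ = 229.4 mol.
Outlet amounts (n = n₀ + Σ ν·ξ):
  U: 740 − 2(82.14) − 2(229.4) = 116.9
  V: 2887 − 2(82.14) − 1(229.4) = 2493
  Q: 0 + 2(82.14) = 164.3
  R: 0 + 1(229.4) = 229.4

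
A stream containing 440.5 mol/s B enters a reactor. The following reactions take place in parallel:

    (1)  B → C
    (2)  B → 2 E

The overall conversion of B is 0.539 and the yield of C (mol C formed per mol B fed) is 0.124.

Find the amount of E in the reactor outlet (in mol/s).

366 mol/s

Yield of C: 1ξ₁ / 440.5 = 0.124 → ξ₁ = 54.62 mol/s.
Conversion of B: 1ξ₁ + 1ξ₂ = 0.539 × 440.5 = 237.4 → ξ₂ = 182.8 mol/s.
Outlet amounts (n = n₀ + Σ ν·ξ):
  B: 440.5 − 1(54.62) − 1(182.8) = 203.1
  C: 0 + 1(54.62) = 54.62
  E: 0 + 2(182.8) = 365.6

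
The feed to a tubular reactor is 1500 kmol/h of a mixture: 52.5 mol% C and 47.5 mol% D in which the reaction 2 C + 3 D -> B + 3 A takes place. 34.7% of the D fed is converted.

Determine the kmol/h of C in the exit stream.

623 kmol/h

D reacted = 0.347 × 712.5 = 247.2 kmol/h; ν_D = −3, so ξ = 247.2/3 = 82.41 kmol/h.
Outlet amounts (n = n₀ + ν ξ):
  C: 787.5 − 2(82.41) = 622.7
  D: 712.5 − 3(82.41) = 465.3
  B: 0 + 1(82.41) = 82.41
  A: 0 + 3(82.41) = 247.2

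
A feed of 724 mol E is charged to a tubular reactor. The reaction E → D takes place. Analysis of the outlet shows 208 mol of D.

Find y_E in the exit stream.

For D: n = n₀ + 1ξ → 208 = 0 + 1ξ, giving ξ = 208 mol.
Outlet amounts (n = n₀ + ν ξ):
  E: 724 − 1(208) = 516
  D: 0 + 1(208) = 208
Total out = 724 mol; y_E = 516 / 724 = 0.7127.

0.713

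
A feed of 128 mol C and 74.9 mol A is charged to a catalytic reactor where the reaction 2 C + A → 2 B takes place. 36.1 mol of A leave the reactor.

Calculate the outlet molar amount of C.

For A: n = n₀ − 1ξ → 36.1 = 74.9 − 1ξ, giving ξ = 38.8 mol.
Outlet amounts (n = n₀ + ν ξ):
  C: 128 − 2(38.8) = 50.4
  A: 74.9 − 1(38.8) = 36.1
  B: 0 + 2(38.8) = 77.6

50.4 mol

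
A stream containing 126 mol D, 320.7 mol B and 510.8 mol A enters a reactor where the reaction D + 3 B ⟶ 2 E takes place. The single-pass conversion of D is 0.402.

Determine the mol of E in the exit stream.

D reacted = 0.402 × 126 = 50.65 mol; ν_D = −1, so ξ = 50.65/1 = 50.65 mol.
Outlet amounts (n = n₀ + ν ξ):
  D: 126 − 1(50.65) = 75.35
  B: 320.7 − 3(50.65) = 168.7
  E: 0 + 2(50.65) = 101.3
  A: 510.8 (inert)

101 mol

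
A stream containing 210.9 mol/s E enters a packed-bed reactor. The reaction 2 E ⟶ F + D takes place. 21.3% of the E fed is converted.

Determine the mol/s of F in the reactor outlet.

22.5 mol/s

E reacted = 0.213 × 210.9 = 44.92 mol/s; ν_E = −2, so ξ = 44.92/2 = 22.46 mol/s.
Outlet amounts (n = n₀ + ν ξ):
  E: 210.9 − 2(22.46) = 166
  F: 0 + 1(22.46) = 22.46
  D: 0 + 1(22.46) = 22.46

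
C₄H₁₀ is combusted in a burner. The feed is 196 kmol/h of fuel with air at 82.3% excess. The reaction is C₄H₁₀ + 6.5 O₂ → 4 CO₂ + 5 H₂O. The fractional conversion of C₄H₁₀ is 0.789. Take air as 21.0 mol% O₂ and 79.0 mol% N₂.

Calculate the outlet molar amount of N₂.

8740 kmol/h

Stoichiometric O₂ = 6.5 × 196 = 1274 kmol/h; O₂ fed = 1274 × 1.823 = 2323 kmol/h.
N₂ fed = 2323 × 79/21 = 8737 kmol/h.
Fuel reacted = 0.789 × 196 → ξ = 154.6 kmol/h.
Outlet (n = n₀ + ν ξ):
  C₄H₁₀: 196 − 1(154.6) = 41.36
  O₂: 2323 − 6.5(154.6) = 1317
  N₂: 8737 (inert)
  CO₂: 0 + 4(154.6) = 618.6
  H₂O: 0 + 5(154.6) = 773.2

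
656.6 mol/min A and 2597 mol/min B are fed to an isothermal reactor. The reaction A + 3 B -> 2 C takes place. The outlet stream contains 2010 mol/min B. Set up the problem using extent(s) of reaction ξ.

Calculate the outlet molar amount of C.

For B: n = n₀ − 3ξ → 2010 = 2597 − 3ξ, giving ξ = 195.7 mol/min.
Outlet amounts (n = n₀ + ν ξ):
  A: 656.6 − 1(195.7) = 460.9
  B: 2597 − 3(195.7) = 2010
  C: 0 + 2(195.7) = 391.3

391 mol/min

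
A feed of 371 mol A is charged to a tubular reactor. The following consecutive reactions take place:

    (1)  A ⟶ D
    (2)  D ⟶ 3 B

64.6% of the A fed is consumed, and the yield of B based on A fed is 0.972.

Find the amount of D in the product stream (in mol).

Conversion of A: A consumed = 1ξ₁ = 0.646 × 371 → ξ₁ = 239.7 mol.
Yield of B: 3ξ₂ / 371 = 0.972 → ξ₂ = 120.2 mol.
Outlet amounts (n = n₀ + Σ ν·ξ):
  A: 371 − 1(239.7) = 131.3
  D: 0 + 1(239.7) − 1(120.2) = 119.5
  B: 0 + 3(120.2) = 360.6

119 mol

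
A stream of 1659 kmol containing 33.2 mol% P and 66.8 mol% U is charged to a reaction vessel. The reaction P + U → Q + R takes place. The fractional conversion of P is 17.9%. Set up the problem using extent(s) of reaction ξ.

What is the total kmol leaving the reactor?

1660 kmol

P reacted = 0.179 × 550.8 = 98.59 kmol; ν_P = −1, so ξ = 98.59/1 = 98.59 kmol.
Outlet amounts (n = n₀ + ν ξ):
  P: 550.8 − 1(98.59) = 452.2
  U: 1108 − 1(98.59) = 1010
  Q: 0 + 1(98.59) = 98.59
  R: 0 + 1(98.59) = 98.59
Total out = 452.2 + 1010 + 98.59 + 98.59 = 1659 kmol.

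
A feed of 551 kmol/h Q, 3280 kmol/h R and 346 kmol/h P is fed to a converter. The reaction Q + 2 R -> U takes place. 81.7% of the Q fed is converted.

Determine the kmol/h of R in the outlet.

Q reacted = 0.817 × 551 = 450.2 kmol/h; ν_Q = −1, so ξ = 450.2/1 = 450.2 kmol/h.
Outlet amounts (n = n₀ + ν ξ):
  Q: 551 − 1(450.2) = 100.8
  R: 3280 − 2(450.2) = 2380
  U: 0 + 1(450.2) = 450.2
  P: 346 (inert)

2380 kmol/h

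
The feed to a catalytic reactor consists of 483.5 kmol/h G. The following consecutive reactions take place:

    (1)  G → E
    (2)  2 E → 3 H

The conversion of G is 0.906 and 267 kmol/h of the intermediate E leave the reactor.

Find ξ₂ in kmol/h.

Conversion of G: G consumed = 1ξ₁ = 0.906 × 483.5 → ξ₁ = 438.1 kmol/h.
E balance: n_E = 0 + 1ξ₁ − 2ξ₂ = 267 → ξ₂ = (1·438.1 − 267)/2 = 85.53 kmol/h.
Outlet amounts (n = n₀ + Σ ν·ξ):
  G: 483.5 − 1(438.1) = 45.45
  E: 0 + 1(438.1) − 2(85.53) = 267
  H: 0 + 3(85.53) = 256.6

ξ₂ = 85.5 kmol/h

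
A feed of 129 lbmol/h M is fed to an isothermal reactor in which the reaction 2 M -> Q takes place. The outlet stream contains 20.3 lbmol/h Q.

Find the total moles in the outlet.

For Q: n = n₀ + 1ξ → 20.3 = 0 + 1ξ, giving ξ = 20.3 lbmol/h.
Outlet amounts (n = n₀ + ν ξ):
  M: 129 − 2(20.3) = 88.4
  Q: 0 + 1(20.3) = 20.3
Total out = 88.4 + 20.3 = 108.7 lbmol/h.

109 lbmol/h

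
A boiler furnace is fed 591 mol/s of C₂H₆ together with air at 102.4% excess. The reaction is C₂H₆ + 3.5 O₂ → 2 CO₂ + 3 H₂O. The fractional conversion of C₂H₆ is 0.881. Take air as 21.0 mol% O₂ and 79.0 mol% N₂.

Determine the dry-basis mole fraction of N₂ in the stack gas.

0.819

Stoichiometric O₂ = 3.5 × 591 = 2068 mol/s; O₂ fed = 2068 × 2.024 = 4187 mol/s.
N₂ fed = 4187 × 79/21 = 15750 mol/s.
Fuel reacted = 0.881 × 591 → ξ = 520.7 mol/s.
Outlet (n = n₀ + ν ξ):
  C₂H₆: 591 − 1(520.7) = 70.33
  O₂: 4187 − 3.5(520.7) = 2364
  N₂: 15750 (inert)
  CO₂: 0 + 2(520.7) = 1041
  H₂O: 0 + 3(520.7) = 1562
Dry total = 19230 mol/s; y_N₂ (dry) = 15750 / 19230 = 0.8192.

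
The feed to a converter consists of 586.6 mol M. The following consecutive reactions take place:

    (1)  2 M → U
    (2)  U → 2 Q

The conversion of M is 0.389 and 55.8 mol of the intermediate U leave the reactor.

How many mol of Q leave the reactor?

Conversion of M: M consumed = 2ξ₁ = 0.389 × 586.6 → ξ₁ = 114.1 mol.
U balance: n_U = 0 + 1ξ₁ − 1ξ₂ = 55.8 → ξ₂ = (1·114.1 − 55.8)/1 = 58.29 mol.
Outlet amounts (n = n₀ + Σ ν·ξ):
  M: 586.6 − 2(114.1) = 358.4
  U: 0 + 1(114.1) − 1(58.29) = 55.8
  Q: 0 + 2(58.29) = 116.6

117 mol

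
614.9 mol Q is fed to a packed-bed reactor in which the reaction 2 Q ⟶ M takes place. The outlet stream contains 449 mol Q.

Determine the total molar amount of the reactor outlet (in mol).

For Q: n = n₀ − 2ξ → 449 = 614.9 − 2ξ, giving ξ = 82.95 mol.
Outlet amounts (n = n₀ + ν ξ):
  Q: 614.9 − 2(82.95) = 449
  M: 0 + 1(82.95) = 82.95
Total out = 449 + 82.95 = 532 mol.

532 mol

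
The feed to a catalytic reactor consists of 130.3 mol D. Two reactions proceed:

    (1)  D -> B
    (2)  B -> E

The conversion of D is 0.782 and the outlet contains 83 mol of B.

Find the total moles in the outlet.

130 mol

Conversion of D: D consumed = 1ξ₁ = 0.782 × 130.3 → ξ₁ = 101.9 mol.
B balance: n_B = 0 + 1ξ₁ − 1ξ₂ = 83 → ξ₂ = (1·101.9 − 83)/1 = 18.89 mol.
Outlet amounts (n = n₀ + Σ ν·ξ):
  D: 130.3 − 1(101.9) = 28.41
  B: 0 + 1(101.9) − 1(18.89) = 83
  E: 0 + 1(18.89) = 18.89
Total out = 28.41 + 83 + 18.89 = 130.3 mol.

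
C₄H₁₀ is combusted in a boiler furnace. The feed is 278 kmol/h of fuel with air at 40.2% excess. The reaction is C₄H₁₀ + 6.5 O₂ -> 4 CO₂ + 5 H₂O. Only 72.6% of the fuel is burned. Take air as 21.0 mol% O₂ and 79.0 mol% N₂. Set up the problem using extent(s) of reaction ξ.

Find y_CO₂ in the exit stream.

Stoichiometric O₂ = 6.5 × 278 = 1807 kmol/h; O₂ fed = 1807 × 1.402 = 2533 kmol/h.
N₂ fed = 2533 × 79/21 = 9530 kmol/h.
Fuel reacted = 0.726 × 278 → ξ = 201.8 kmol/h.
Outlet (n = n₀ + ν ξ):
  C₄H₁₀: 278 − 1(201.8) = 76.17
  O₂: 2533 − 6.5(201.8) = 1222
  N₂: 9530 (inert)
  CO₂: 0 + 4(201.8) = 807.3
  H₂O: 0 + 5(201.8) = 1009
Total out = 12640 kmol/h; y_CO₂ = 807.3 / 12640 = 0.06385.

0.0638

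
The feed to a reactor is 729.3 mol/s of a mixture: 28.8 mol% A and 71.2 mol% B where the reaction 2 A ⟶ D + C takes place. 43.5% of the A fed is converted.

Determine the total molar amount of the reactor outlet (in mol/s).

A reacted = 0.435 × 210 = 91.37 mol/s; ν_A = −2, so ξ = 91.37/2 = 45.68 mol/s.
Outlet amounts (n = n₀ + ν ξ):
  A: 210 − 2(45.68) = 118.7
  D: 0 + 1(45.68) = 45.68
  C: 0 + 1(45.68) = 45.68
  B: 519.3 (inert)
Total out = 118.7 + 45.68 + 45.68 + 519.3 = 729.3 mol/s.

729 mol/s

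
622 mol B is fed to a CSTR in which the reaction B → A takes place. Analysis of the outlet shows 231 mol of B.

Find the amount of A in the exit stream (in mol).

For B: n = n₀ − 1ξ → 231 = 622 − 1ξ, giving ξ = 391 mol.
Outlet amounts (n = n₀ + ν ξ):
  B: 622 − 1(391) = 231
  A: 0 + 1(391) = 391

391 mol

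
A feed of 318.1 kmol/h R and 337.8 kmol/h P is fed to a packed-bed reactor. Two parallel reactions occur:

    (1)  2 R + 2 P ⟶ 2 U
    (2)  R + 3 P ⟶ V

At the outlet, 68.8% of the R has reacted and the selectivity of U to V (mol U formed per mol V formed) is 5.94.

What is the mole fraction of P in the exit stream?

Conversion of R: R consumed = 0.688 × 318.1 = 218.9 kmol/h = 2ξ₁ + 1ξ₂.
Selectivity: 2ξ₁ / (1ξ₂) = 5.94 → ξ₁ = 2.97 ξ₂.
Substitute: (2·2.97 + 1) ξ₂ = 218.9 → ξ₂ = 31.53 kmol/h, ξ₁ = 93.66 kmol/h.
Outlet amounts (n = n₀ + Σ ν·ξ):
  R: 318.1 − 2(93.66) − 1(31.53) = 99.25
  P: 337.8 − 2(93.66) − 3(31.53) = 55.88
  U: 0 + 2(93.66) = 187.3
  V: 0 + 1(31.53) = 31.53
Total out = 374 kmol/h; y_P = 55.88 / 374 = 0.1494.

0.149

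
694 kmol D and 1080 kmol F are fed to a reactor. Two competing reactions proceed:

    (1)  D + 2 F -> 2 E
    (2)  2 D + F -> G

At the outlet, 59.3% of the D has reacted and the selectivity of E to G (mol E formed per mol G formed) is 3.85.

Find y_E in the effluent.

Conversion of D: D consumed = 0.593 × 694 = 411.5 kmol = 1ξ₁ + 2ξ₂.
Selectivity: 2ξ₁ / (1ξ₂) = 3.85 → ξ₁ = 1.925 ξ₂.
Substitute: (1·1.925 + 2) ξ₂ = 411.5 → ξ₂ = 104.9 kmol, ξ₁ = 201.8 kmol.
Outlet amounts (n = n₀ + Σ ν·ξ):
  D: 694 − 1(201.8) − 2(104.9) = 282.5
  F: 1080 − 2(201.8) − 1(104.9) = 571.5
  E: 0 + 2(201.8) = 403.7
  G: 0 + 1(104.9) = 104.9
Total out = 1362 kmol; y_E = 403.7 / 1362 = 0.2963.

0.296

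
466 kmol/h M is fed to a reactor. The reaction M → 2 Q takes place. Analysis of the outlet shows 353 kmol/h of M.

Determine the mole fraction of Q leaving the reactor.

0.39

For M: n = n₀ − 1ξ → 353 = 466 − 1ξ, giving ξ = 113 kmol/h.
Outlet amounts (n = n₀ + ν ξ):
  M: 466 − 1(113) = 353
  Q: 0 + 2(113) = 226
Total out = 579 kmol/h; y_Q = 226 / 579 = 0.3903.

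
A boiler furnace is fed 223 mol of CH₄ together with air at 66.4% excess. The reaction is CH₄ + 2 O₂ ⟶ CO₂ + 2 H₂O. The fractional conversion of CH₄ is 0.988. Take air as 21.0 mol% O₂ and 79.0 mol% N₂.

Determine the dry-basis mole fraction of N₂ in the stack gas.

0.842

Stoichiometric O₂ = 2 × 223 = 446 mol; O₂ fed = 446 × 1.664 = 742.1 mol.
N₂ fed = 742.1 × 79/21 = 2792 mol.
Fuel reacted = 0.988 × 223 → ξ = 220.3 mol.
Outlet (n = n₀ + ν ξ):
  CH₄: 223 − 1(220.3) = 2.676
  O₂: 742.1 − 2(220.3) = 301.5
  N₂: 2792 (inert)
  CO₂: 0 + 1(220.3) = 220.3
  H₂O: 0 + 2(220.3) = 440.6
Dry total = 3316 mol; y_N₂ (dry) = 2792 / 3316 = 0.8418.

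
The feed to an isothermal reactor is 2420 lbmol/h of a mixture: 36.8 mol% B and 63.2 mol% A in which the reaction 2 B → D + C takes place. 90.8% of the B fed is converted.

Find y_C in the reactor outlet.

B reacted = 0.908 × 890.6 = 808.6 lbmol/h; ν_B = −2, so ξ = 808.6/2 = 404.3 lbmol/h.
Outlet amounts (n = n₀ + ν ξ):
  B: 890.6 − 2(404.3) = 81.93
  D: 0 + 1(404.3) = 404.3
  C: 0 + 1(404.3) = 404.3
  A: 1529 (inert)
Total out = 2420 lbmol/h; y_C = 404.3 / 2420 = 0.1671.

0.167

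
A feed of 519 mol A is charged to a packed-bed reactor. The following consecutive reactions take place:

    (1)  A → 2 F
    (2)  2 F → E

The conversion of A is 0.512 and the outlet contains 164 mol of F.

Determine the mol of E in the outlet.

Conversion of A: A consumed = 1ξ₁ = 0.512 × 519 → ξ₁ = 265.7 mol.
F balance: n_F = 0 + 2ξ₁ − 2ξ₂ = 164 → ξ₂ = (2·265.7 − 164)/2 = 183.7 mol.
Outlet amounts (n = n₀ + Σ ν·ξ):
  A: 519 − 1(265.7) = 253.3
  F: 0 + 2(265.7) − 2(183.7) = 164
  E: 0 + 1(183.7) = 183.7

184 mol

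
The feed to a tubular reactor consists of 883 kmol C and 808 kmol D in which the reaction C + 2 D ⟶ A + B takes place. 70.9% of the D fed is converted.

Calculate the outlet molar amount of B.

D reacted = 0.709 × 808 = 572.9 kmol; ν_D = −2, so ξ = 572.9/2 = 286.4 kmol.
Outlet amounts (n = n₀ + ν ξ):
  C: 883 − 1(286.4) = 596.6
  D: 808 − 2(286.4) = 235.1
  A: 0 + 1(286.4) = 286.4
  B: 0 + 1(286.4) = 286.4

286 kmol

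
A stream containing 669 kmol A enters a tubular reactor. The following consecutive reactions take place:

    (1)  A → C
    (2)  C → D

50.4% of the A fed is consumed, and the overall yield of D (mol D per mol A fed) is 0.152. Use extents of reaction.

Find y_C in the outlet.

0.352

Conversion of A: A consumed = 1ξ₁ = 0.504 × 669 → ξ₁ = 337.2 kmol.
Yield of D: 1ξ₂ / 669 = 0.152 → ξ₂ = 101.7 kmol.
Outlet amounts (n = n₀ + Σ ν·ξ):
  A: 669 − 1(337.2) = 331.8
  C: 0 + 1(337.2) − 1(101.7) = 235.5
  D: 0 + 1(101.7) = 101.7
Total out = 669 kmol; y_C = 235.5 / 669 = 0.352.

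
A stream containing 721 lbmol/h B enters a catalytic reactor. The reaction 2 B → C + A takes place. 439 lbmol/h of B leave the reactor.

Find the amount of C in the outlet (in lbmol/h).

141 lbmol/h

For B: n = n₀ − 2ξ → 439 = 721 − 2ξ, giving ξ = 141 lbmol/h.
Outlet amounts (n = n₀ + ν ξ):
  B: 721 − 2(141) = 439
  C: 0 + 1(141) = 141
  A: 0 + 1(141) = 141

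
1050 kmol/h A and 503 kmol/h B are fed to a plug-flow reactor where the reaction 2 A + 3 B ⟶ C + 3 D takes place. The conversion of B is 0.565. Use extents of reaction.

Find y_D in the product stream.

0.195

B reacted = 0.565 × 503 = 284.2 kmol/h; ν_B = −3, so ξ = 284.2/3 = 94.73 kmol/h.
Outlet amounts (n = n₀ + ν ξ):
  A: 1050 − 2(94.73) = 860.5
  B: 503 − 3(94.73) = 218.8
  C: 0 + 1(94.73) = 94.73
  D: 0 + 3(94.73) = 284.2
Total out = 1458 kmol/h; y_D = 284.2 / 1458 = 0.1949.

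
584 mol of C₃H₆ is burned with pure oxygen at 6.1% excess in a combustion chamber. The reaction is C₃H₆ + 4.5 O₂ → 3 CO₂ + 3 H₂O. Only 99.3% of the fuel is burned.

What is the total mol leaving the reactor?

3660 mol

Stoichiometric O₂ = 4.5 × 584 = 2628 mol; O₂ fed = 2628 × 1.061 = 2788 mol.
Fuel reacted = 0.993 × 584 → ξ = 579.9 mol.
Outlet (n = n₀ + ν ξ):
  C₃H₆: 584 − 1(579.9) = 4.088
  O₂: 2788 − 4.5(579.9) = 178.7
  CO₂: 0 + 3(579.9) = 1740
  H₂O: 0 + 3(579.9) = 1740
Total out = 4.088 + 178.7 + 1740 + 1740 = 3662 mol.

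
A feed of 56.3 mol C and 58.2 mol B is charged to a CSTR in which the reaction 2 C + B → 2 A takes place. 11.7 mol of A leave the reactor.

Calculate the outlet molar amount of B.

52.4 mol

For A: n = n₀ + 2ξ → 11.7 = 0 + 2ξ, giving ξ = 5.85 mol.
Outlet amounts (n = n₀ + ν ξ):
  C: 56.3 − 2(5.85) = 44.6
  B: 58.2 − 1(5.85) = 52.35
  A: 0 + 2(5.85) = 11.7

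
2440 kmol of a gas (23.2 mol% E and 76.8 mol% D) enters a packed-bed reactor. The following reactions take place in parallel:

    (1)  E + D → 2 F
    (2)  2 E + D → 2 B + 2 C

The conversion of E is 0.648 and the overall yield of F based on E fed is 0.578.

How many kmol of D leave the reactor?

1610 kmol

Yield of F: 2ξ₁ / 566.1 = 0.578 → ξ₁ = 163.6 kmol.
Conversion of E: 1ξ₁ + 2ξ₂ = 0.648 × 566.1 = 366.8 → ξ₂ = 101.6 kmol.
Outlet amounts (n = n₀ + Σ ν·ξ):
  E: 566.1 − 1(163.6) − 2(101.6) = 199.3
  D: 1874 − 1(163.6) − 1(101.6) = 1609
  F: 0 + 2(163.6) = 327.2
  B: 0 + 2(101.6) = 203.2
  C: 0 + 2(101.6) = 203.2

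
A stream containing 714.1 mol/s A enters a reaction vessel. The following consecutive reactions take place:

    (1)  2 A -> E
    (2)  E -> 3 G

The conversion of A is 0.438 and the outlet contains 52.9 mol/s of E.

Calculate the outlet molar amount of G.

310 mol/s

Conversion of A: A consumed = 2ξ₁ = 0.438 × 714.1 → ξ₁ = 156.4 mol/s.
E balance: n_E = 0 + 1ξ₁ − 1ξ₂ = 52.9 → ξ₂ = (1·156.4 − 52.9)/1 = 103.5 mol/s.
Outlet amounts (n = n₀ + Σ ν·ξ):
  A: 714.1 − 2(156.4) = 401.3
  E: 0 + 1(156.4) − 1(103.5) = 52.9
  G: 0 + 3(103.5) = 310.5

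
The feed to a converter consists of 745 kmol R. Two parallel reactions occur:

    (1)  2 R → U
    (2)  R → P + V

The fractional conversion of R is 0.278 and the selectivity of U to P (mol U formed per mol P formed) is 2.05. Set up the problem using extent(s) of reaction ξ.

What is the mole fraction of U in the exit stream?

0.119

Conversion of R: R consumed = 0.278 × 745 = 207.1 kmol = 2ξ₁ + 1ξ₂.
Selectivity: 1ξ₁ / (1ξ₂) = 2.05 → ξ₁ = 2.05 ξ₂.
Substitute: (2·2.05 + 1) ξ₂ = 207.1 → ξ₂ = 40.61 kmol, ξ₁ = 83.25 kmol.
Outlet amounts (n = n₀ + Σ ν·ξ):
  R: 745 − 2(83.25) − 1(40.61) = 537.9
  U: 0 + 1(83.25) = 83.25
  P: 0 + 1(40.61) = 40.61
  V: 0 + 1(40.61) = 40.61
Total out = 702.4 kmol; y_U = 83.25 / 702.4 = 0.1185.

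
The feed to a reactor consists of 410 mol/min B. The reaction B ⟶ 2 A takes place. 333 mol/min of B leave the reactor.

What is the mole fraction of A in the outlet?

For B: n = n₀ − 1ξ → 333 = 410 − 1ξ, giving ξ = 77 mol/min.
Outlet amounts (n = n₀ + ν ξ):
  B: 410 − 1(77) = 333
  A: 0 + 2(77) = 154
Total out = 487 mol/min; y_A = 154 / 487 = 0.3162.

0.316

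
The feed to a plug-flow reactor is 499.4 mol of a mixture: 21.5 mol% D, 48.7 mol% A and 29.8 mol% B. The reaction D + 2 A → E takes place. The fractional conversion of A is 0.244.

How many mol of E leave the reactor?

29.7 mol

A reacted = 0.244 × 243.2 = 59.34 mol; ν_A = −2, so ξ = 59.34/2 = 29.67 mol.
Outlet amounts (n = n₀ + ν ξ):
  D: 107.4 − 1(29.67) = 77.7
  A: 243.2 − 2(29.67) = 183.9
  E: 0 + 1(29.67) = 29.67
  B: 148.8 (inert)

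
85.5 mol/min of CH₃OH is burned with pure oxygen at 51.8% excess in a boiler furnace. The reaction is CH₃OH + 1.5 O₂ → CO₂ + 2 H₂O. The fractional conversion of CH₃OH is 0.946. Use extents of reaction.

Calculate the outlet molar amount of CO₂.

Stoichiometric O₂ = 1.5 × 85.5 = 128.2 mol/min; O₂ fed = 128.2 × 1.518 = 194.7 mol/min.
Fuel reacted = 0.946 × 85.5 → ξ = 80.88 mol/min.
Outlet (n = n₀ + ν ξ):
  CH₃OH: 85.5 − 1(80.88) = 4.617
  O₂: 194.7 − 1.5(80.88) = 73.36
  CO₂: 0 + 1(80.88) = 80.88
  H₂O: 0 + 2(80.88) = 161.8

80.9 mol/min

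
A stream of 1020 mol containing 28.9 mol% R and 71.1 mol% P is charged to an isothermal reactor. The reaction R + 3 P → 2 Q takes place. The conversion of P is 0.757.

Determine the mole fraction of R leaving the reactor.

P reacted = 0.757 × 725.2 = 549 mol; ν_P = −3, so ξ = 549/3 = 183 mol.
Outlet amounts (n = n₀ + ν ξ):
  R: 294.8 − 1(183) = 111.8
  P: 725.2 − 3(183) = 176.2
  Q: 0 + 2(183) = 366
Total out = 654 mol; y_R = 111.8 / 654 = 0.1709.

0.171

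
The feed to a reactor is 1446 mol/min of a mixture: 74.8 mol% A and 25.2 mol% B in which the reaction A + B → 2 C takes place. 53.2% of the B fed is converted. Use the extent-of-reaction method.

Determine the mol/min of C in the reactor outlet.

B reacted = 0.532 × 364.4 = 193.9 mol/min; ν_B = −1, so ξ = 193.9/1 = 193.9 mol/min.
Outlet amounts (n = n₀ + ν ξ):
  A: 1082 − 1(193.9) = 887.8
  B: 364.4 − 1(193.9) = 170.5
  C: 0 + 2(193.9) = 387.7

388 mol/min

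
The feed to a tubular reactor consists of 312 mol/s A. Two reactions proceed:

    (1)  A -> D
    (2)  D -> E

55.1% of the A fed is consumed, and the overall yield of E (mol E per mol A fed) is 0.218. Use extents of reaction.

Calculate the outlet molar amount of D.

Conversion of A: A consumed = 1ξ₁ = 0.551 × 312 → ξ₁ = 171.9 mol/s.
Yield of E: 1ξ₂ / 312 = 0.218 → ξ₂ = 68.02 mol/s.
Outlet amounts (n = n₀ + Σ ν·ξ):
  A: 312 − 1(171.9) = 140.1
  D: 0 + 1(171.9) − 1(68.02) = 103.9
  E: 0 + 1(68.02) = 68.02

104 mol/s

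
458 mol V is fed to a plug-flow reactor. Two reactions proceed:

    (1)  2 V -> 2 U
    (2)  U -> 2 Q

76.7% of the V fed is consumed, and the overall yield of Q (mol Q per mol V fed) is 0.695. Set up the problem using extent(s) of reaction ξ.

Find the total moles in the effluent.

617 mol

Conversion of V: V consumed = 2ξ₁ = 0.767 × 458 → ξ₁ = 175.6 mol.
Yield of Q: 2ξ₂ / 458 = 0.695 → ξ₂ = 159.2 mol.
Outlet amounts (n = n₀ + Σ ν·ξ):
  V: 458 − 2(175.6) = 106.7
  U: 0 + 2(175.6) − 1(159.2) = 192.1
  Q: 0 + 2(159.2) = 318.3
Total out = 106.7 + 192.1 + 318.3 = 617.2 mol.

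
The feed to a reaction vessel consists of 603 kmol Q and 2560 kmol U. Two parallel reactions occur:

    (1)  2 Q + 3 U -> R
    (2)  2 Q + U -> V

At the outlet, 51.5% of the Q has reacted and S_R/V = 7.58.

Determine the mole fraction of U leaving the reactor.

Conversion of Q: Q consumed = 0.515 × 603 = 310.5 kmol = 2ξ₁ + 2ξ₂.
Selectivity: 1ξ₁ / (1ξ₂) = 7.58 → ξ₁ = 7.58 ξ₂.
Substitute: (2·7.58 + 2) ξ₂ = 310.5 → ξ₂ = 18.1 kmol, ξ₁ = 137.2 kmol.
Outlet amounts (n = n₀ + Σ ν·ξ):
  Q: 603 − 2(137.2) − 2(18.1) = 292.5
  U: 2560 − 3(137.2) − 1(18.1) = 2130
  R: 0 + 1(137.2) = 137.2
  V: 0 + 1(18.1) = 18.1
Total out = 2578 kmol; y_U = 2130 / 2578 = 0.8263.

0.826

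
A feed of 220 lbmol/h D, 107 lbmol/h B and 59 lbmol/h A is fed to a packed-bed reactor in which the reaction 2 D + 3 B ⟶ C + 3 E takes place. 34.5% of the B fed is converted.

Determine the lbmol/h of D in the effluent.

B reacted = 0.345 × 107 = 36.91 lbmol/h; ν_B = −3, so ξ = 36.91/3 = 12.3 lbmol/h.
Outlet amounts (n = n₀ + ν ξ):
  D: 220 − 2(12.3) = 195.4
  B: 107 − 3(12.3) = 70.09
  C: 0 + 1(12.3) = 12.3
  E: 0 + 3(12.3) = 36.91
  A: 59 (inert)

195 lbmol/h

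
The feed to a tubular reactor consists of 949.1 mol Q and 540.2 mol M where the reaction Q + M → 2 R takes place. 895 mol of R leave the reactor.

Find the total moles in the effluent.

1490 mol

For R: n = n₀ + 2ξ → 895 = 0 + 2ξ, giving ξ = 447.5 mol.
Outlet amounts (n = n₀ + ν ξ):
  Q: 949.1 − 1(447.5) = 501.6
  M: 540.2 − 1(447.5) = 92.7
  R: 0 + 2(447.5) = 895
Total out = 501.6 + 92.7 + 895 = 1489 mol.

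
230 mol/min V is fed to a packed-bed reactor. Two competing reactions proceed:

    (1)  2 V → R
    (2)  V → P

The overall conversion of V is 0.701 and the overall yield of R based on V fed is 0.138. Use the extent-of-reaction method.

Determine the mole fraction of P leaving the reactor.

Yield of R: 1ξ₁ / 230 = 0.138 → ξ₁ = 31.74 mol/min.
Conversion of V: 2ξ₁ + 1ξ₂ = 0.701 × 230 = 161.2 → ξ₂ = 97.75 mol/min.
Outlet amounts (n = n₀ + Σ ν·ξ):
  V: 230 − 2(31.74) − 1(97.75) = 68.77
  R: 0 + 1(31.74) = 31.74
  P: 0 + 1(97.75) = 97.75
Total out = 198.3 mol/min; y_P = 97.75 / 198.3 = 0.493.

0.493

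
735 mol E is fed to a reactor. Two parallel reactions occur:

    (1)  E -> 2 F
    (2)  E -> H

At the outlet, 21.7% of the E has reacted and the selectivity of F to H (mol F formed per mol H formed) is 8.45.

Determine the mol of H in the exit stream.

Conversion of E: E consumed = 0.217 × 735 = 159.5 mol = 1ξ₁ + 1ξ₂.
Selectivity: 2ξ₁ / (1ξ₂) = 8.45 → ξ₁ = 4.225 ξ₂.
Substitute: (1·4.225 + 1) ξ₂ = 159.5 → ξ₂ = 30.53 mol, ξ₁ = 129 mol.
Outlet amounts (n = n₀ + Σ ν·ξ):
  E: 735 − 1(129) − 1(30.53) = 575.5
  F: 0 + 2(129) = 257.9
  H: 0 + 1(30.53) = 30.53

30.5 mol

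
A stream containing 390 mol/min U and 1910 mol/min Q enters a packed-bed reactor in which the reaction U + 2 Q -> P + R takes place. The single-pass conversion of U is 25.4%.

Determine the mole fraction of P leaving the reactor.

U reacted = 0.254 × 390 = 99.06 mol/min; ν_U = −1, so ξ = 99.06/1 = 99.06 mol/min.
Outlet amounts (n = n₀ + ν ξ):
  U: 390 − 1(99.06) = 290.9
  Q: 1910 − 2(99.06) = 1712
  P: 0 + 1(99.06) = 99.06
  R: 0 + 1(99.06) = 99.06
Total out = 2201 mol/min; y_P = 99.06 / 2201 = 0.04501.

0.045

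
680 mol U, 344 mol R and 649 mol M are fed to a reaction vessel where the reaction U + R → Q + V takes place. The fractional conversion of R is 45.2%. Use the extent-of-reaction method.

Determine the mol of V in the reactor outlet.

R reacted = 0.452 × 344 = 155.5 mol; ν_R = −1, so ξ = 155.5/1 = 155.5 mol.
Outlet amounts (n = n₀ + ν ξ):
  U: 680 − 1(155.5) = 524.5
  R: 344 − 1(155.5) = 188.5
  Q: 0 + 1(155.5) = 155.5
  V: 0 + 1(155.5) = 155.5
  M: 649 (inert)

155 mol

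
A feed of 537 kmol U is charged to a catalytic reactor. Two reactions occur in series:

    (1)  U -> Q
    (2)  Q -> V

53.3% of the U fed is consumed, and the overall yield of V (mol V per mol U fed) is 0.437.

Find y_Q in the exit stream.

0.096

Conversion of U: U consumed = 1ξ₁ = 0.533 × 537 → ξ₁ = 286.2 kmol.
Yield of V: 1ξ₂ / 537 = 0.437 → ξ₂ = 234.7 kmol.
Outlet amounts (n = n₀ + Σ ν·ξ):
  U: 537 − 1(286.2) = 250.8
  Q: 0 + 1(286.2) − 1(234.7) = 51.55
  V: 0 + 1(234.7) = 234.7
Total out = 537 kmol; y_Q = 51.55 / 537 = 0.096.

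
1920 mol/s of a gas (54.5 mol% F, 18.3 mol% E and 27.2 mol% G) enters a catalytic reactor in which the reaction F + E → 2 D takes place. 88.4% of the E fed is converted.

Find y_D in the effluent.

0.324

E reacted = 0.884 × 351.4 = 310.6 mol/s; ν_E = −1, so ξ = 310.6/1 = 310.6 mol/s.
Outlet amounts (n = n₀ + ν ξ):
  F: 1046 − 1(310.6) = 735.8
  E: 351.4 − 1(310.6) = 40.76
  D: 0 + 2(310.6) = 621.2
  G: 522.2 (inert)
Total out = 1920 mol/s; y_D = 621.2 / 1920 = 0.3235.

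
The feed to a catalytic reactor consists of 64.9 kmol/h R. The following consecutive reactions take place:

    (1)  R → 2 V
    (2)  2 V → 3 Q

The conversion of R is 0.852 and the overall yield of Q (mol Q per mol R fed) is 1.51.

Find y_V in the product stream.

Conversion of R: R consumed = 1ξ₁ = 0.852 × 64.9 → ξ₁ = 55.29 kmol/h.
Yield of Q: 3ξ₂ / 64.9 = 1.51 → ξ₂ = 32.67 kmol/h.
Outlet amounts (n = n₀ + Σ ν·ξ):
  R: 64.9 − 1(55.29) = 9.605
  V: 0 + 2(55.29) − 2(32.67) = 45.26
  Q: 0 + 3(32.67) = 98
Total out = 152.9 kmol/h; y_V = 45.26 / 152.9 = 0.2961.

0.296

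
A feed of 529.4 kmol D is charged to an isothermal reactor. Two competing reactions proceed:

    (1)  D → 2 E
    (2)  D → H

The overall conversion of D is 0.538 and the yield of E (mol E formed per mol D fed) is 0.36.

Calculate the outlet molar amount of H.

190 kmol

Yield of E: 2ξ₁ / 529.4 = 0.36 → ξ₁ = 95.29 kmol.
Conversion of D: 1ξ₁ + 1ξ₂ = 0.538 × 529.4 = 284.8 → ξ₂ = 189.5 kmol.
Outlet amounts (n = n₀ + Σ ν·ξ):
  D: 529.4 − 1(95.29) − 1(189.5) = 244.6
  E: 0 + 2(95.29) = 190.6
  H: 0 + 1(189.5) = 189.5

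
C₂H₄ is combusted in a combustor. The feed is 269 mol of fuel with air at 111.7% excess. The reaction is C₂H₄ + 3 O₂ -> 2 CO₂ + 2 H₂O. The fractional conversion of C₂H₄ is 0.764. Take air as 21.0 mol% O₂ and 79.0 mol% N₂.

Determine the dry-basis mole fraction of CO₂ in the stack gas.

Stoichiometric O₂ = 3 × 269 = 807 mol; O₂ fed = 807 × 2.117 = 1708 mol.
N₂ fed = 1708 × 79/21 = 6427 mol.
Fuel reacted = 0.764 × 269 → ξ = 205.5 mol.
Outlet (n = n₀ + ν ξ):
  C₂H₄: 269 − 1(205.5) = 63.48
  O₂: 1708 − 3(205.5) = 1092
  N₂: 6427 (inert)
  CO₂: 0 + 2(205.5) = 411
  H₂O: 0 + 2(205.5) = 411
Dry total = 7993 mol; y_CO₂ (dry) = 411 / 7993 = 0.05142.

0.0514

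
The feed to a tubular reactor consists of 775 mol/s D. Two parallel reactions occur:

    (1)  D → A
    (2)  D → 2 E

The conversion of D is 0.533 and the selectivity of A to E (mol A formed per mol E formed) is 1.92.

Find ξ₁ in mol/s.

Conversion of D: D consumed = 0.533 × 775 = 413.1 mol/s = 1ξ₁ + 1ξ₂.
Selectivity: 1ξ₁ / (2ξ₂) = 1.92 → ξ₁ = 3.84 ξ₂.
Substitute: (1·3.84 + 1) ξ₂ = 413.1 → ξ₂ = 85.35 mol/s, ξ₁ = 327.7 mol/s.
Outlet amounts (n = n₀ + Σ ν·ξ):
  D: 775 − 1(327.7) − 1(85.35) = 361.9
  A: 0 + 1(327.7) = 327.7
  E: 0 + 2(85.35) = 170.7

ξ₁ = 328 mol/s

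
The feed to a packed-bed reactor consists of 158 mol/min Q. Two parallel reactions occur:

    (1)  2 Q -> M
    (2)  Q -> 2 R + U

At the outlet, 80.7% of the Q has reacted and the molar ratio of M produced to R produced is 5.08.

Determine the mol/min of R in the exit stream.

12 mol/min

Conversion of Q: Q consumed = 0.807 × 158 = 127.5 mol/min = 2ξ₁ + 1ξ₂.
Selectivity: 1ξ₁ / (2ξ₂) = 5.08 → ξ₁ = 10.16 ξ₂.
Substitute: (2·10.16 + 1) ξ₂ = 127.5 → ξ₂ = 5.981 mol/min, ξ₁ = 60.76 mol/min.
Outlet amounts (n = n₀ + Σ ν·ξ):
  Q: 158 − 2(60.76) − 1(5.981) = 30.49
  M: 0 + 1(60.76) = 60.76
  R: 0 + 2(5.981) = 11.96
  U: 0 + 1(5.981) = 5.981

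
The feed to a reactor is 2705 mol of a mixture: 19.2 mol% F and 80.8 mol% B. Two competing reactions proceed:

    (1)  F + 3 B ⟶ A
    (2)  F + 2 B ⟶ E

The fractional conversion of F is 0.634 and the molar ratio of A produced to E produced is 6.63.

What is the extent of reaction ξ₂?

Conversion of F: F consumed = 0.634 × 519.4 = 329.3 mol = 1ξ₁ + 1ξ₂.
Selectivity: 1ξ₁ / (1ξ₂) = 6.63 → ξ₁ = 6.63 ξ₂.
Substitute: (1·6.63 + 1) ξ₂ = 329.3 → ξ₂ = 43.16 mol, ξ₁ = 286.1 mol.
Outlet amounts (n = n₀ + Σ ν·ξ):
  F: 519.4 − 1(286.1) − 1(43.16) = 190.1
  B: 2186 − 3(286.1) − 2(43.16) = 1241
  A: 0 + 1(286.1) = 286.1
  E: 0 + 1(43.16) = 43.16

ξ₂ = 43.2 mol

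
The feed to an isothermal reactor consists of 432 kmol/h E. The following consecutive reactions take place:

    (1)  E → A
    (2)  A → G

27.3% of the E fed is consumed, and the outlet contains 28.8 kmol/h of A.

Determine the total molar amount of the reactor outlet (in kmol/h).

Conversion of E: E consumed = 1ξ₁ = 0.273 × 432 → ξ₁ = 117.9 kmol/h.
A balance: n_A = 0 + 1ξ₁ − 1ξ₂ = 28.8 → ξ₂ = (1·117.9 − 28.8)/1 = 89.14 kmol/h.
Outlet amounts (n = n₀ + Σ ν·ξ):
  E: 432 − 1(117.9) = 314.1
  A: 0 + 1(117.9) − 1(89.14) = 28.8
  G: 0 + 1(89.14) = 89.14
Total out = 314.1 + 28.8 + 89.14 = 432 kmol/h.

432 kmol/h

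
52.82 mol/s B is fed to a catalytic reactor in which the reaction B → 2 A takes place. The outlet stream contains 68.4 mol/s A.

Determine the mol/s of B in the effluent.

For A: n = n₀ + 2ξ → 68.4 = 0 + 2ξ, giving ξ = 34.2 mol/s.
Outlet amounts (n = n₀ + ν ξ):
  B: 52.82 − 1(34.2) = 18.62
  A: 0 + 2(34.2) = 68.4

18.6 mol/s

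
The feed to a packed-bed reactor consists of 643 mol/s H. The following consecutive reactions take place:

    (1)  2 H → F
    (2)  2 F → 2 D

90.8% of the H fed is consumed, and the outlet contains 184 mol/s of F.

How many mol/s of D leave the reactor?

108 mol/s

Conversion of H: H consumed = 2ξ₁ = 0.908 × 643 → ξ₁ = 291.9 mol/s.
F balance: n_F = 0 + 1ξ₁ − 2ξ₂ = 184 → ξ₂ = (1·291.9 − 184)/2 = 53.96 mol/s.
Outlet amounts (n = n₀ + Σ ν·ξ):
  H: 643 − 2(291.9) = 59.16
  F: 0 + 1(291.9) − 2(53.96) = 184
  D: 0 + 2(53.96) = 107.9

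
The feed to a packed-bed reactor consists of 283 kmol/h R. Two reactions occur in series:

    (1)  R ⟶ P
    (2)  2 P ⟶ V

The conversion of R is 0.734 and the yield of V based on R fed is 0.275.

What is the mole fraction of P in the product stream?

0.254

Conversion of R: R consumed = 1ξ₁ = 0.734 × 283 → ξ₁ = 207.7 kmol/h.
Yield of V: 1ξ₂ / 283 = 0.275 → ξ₂ = 77.83 kmol/h.
Outlet amounts (n = n₀ + Σ ν·ξ):
  R: 283 − 1(207.7) = 75.28
  P: 0 + 1(207.7) − 2(77.83) = 52.07
  V: 0 + 1(77.83) = 77.83
Total out = 205.2 kmol/h; y_P = 52.07 / 205.2 = 0.2538.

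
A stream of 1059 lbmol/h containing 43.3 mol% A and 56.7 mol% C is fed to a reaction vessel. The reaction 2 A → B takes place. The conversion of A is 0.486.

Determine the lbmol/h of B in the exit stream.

111 lbmol/h

A reacted = 0.486 × 458.5 = 222.9 lbmol/h; ν_A = −2, so ξ = 222.9/2 = 111.4 lbmol/h.
Outlet amounts (n = n₀ + ν ξ):
  A: 458.5 − 2(111.4) = 235.7
  B: 0 + 1(111.4) = 111.4
  C: 600.5 (inert)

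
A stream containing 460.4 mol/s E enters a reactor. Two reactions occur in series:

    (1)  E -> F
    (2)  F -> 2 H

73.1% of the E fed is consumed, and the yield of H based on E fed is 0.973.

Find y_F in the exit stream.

0.164

Conversion of E: E consumed = 1ξ₁ = 0.731 × 460.4 → ξ₁ = 336.6 mol/s.
Yield of H: 2ξ₂ / 460.4 = 0.973 → ξ₂ = 224 mol/s.
Outlet amounts (n = n₀ + Σ ν·ξ):
  E: 460.4 − 1(336.6) = 123.8
  F: 0 + 1(336.6) − 1(224) = 112.6
  H: 0 + 2(224) = 448
Total out = 684.4 mol/s; y_F = 112.6 / 684.4 = 0.1645.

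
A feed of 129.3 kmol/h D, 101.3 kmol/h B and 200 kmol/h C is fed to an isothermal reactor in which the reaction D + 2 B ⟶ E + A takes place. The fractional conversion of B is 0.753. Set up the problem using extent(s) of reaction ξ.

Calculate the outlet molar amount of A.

B reacted = 0.753 × 101.3 = 76.28 kmol/h; ν_B = −2, so ξ = 76.28/2 = 38.14 kmol/h.
Outlet amounts (n = n₀ + ν ξ):
  D: 129.3 − 1(38.14) = 91.16
  B: 101.3 − 2(38.14) = 25.02
  E: 0 + 1(38.14) = 38.14
  A: 0 + 1(38.14) = 38.14
  C: 200 (inert)

38.1 kmol/h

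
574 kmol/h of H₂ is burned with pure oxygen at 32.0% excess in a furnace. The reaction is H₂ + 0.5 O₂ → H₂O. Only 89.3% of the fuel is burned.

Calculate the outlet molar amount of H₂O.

Stoichiometric O₂ = 0.5 × 574 = 287 kmol/h; O₂ fed = 287 × 1.320 = 378.8 kmol/h.
Fuel reacted = 0.893 × 574 → ξ = 512.6 kmol/h.
Outlet (n = n₀ + ν ξ):
  H₂: 574 − 1(512.6) = 61.42
  O₂: 378.8 − 0.5(512.6) = 122.5
  H₂O: 0 + 1(512.6) = 512.6

513 kmol/h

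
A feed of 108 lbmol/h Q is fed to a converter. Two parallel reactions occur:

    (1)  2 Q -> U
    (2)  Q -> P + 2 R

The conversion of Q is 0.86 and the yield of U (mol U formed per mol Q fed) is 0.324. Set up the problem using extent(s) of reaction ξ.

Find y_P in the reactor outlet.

0.193

Yield of U: 1ξ₁ / 108 = 0.324 → ξ₁ = 34.99 lbmol/h.
Conversion of Q: 2ξ₁ + 1ξ₂ = 0.86 × 108 = 92.88 → ξ₂ = 22.9 lbmol/h.
Outlet amounts (n = n₀ + Σ ν·ξ):
  Q: 108 − 2(34.99) − 1(22.9) = 15.12
  U: 0 + 1(34.99) = 34.99
  P: 0 + 1(22.9) = 22.9
  R: 0 + 2(22.9) = 45.79
Total out = 118.8 lbmol/h; y_P = 22.9 / 118.8 = 0.1927.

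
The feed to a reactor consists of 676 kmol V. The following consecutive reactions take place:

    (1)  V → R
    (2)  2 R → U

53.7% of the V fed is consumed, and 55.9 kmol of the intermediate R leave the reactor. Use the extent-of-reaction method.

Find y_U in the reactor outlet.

Conversion of V: V consumed = 1ξ₁ = 0.537 × 676 → ξ₁ = 363 kmol.
R balance: n_R = 0 + 1ξ₁ − 2ξ₂ = 55.9 → ξ₂ = (1·363 − 55.9)/2 = 153.6 kmol.
Outlet amounts (n = n₀ + Σ ν·ξ):
  V: 676 − 1(363) = 313
  R: 0 + 1(363) − 2(153.6) = 55.9
  U: 0 + 1(153.6) = 153.6
Total out = 522.4 kmol; y_U = 153.6 / 522.4 = 0.2939.

0.294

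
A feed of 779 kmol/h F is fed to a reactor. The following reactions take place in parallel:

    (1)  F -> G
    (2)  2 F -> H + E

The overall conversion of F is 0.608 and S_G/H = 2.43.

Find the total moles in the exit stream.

Conversion of F: F consumed = 0.608 × 779 = 473.6 kmol/h = 1ξ₁ + 2ξ₂.
Selectivity: 1ξ₁ / (1ξ₂) = 2.43 → ξ₁ = 2.43 ξ₂.
Substitute: (1·2.43 + 2) ξ₂ = 473.6 → ξ₂ = 106.9 kmol/h, ξ₁ = 259.8 kmol/h.
Outlet amounts (n = n₀ + Σ ν·ξ):
  F: 779 − 1(259.8) − 2(106.9) = 305.4
  G: 0 + 1(259.8) = 259.8
  H: 0 + 1(106.9) = 106.9
  E: 0 + 1(106.9) = 106.9
Total out = 305.4 + 259.8 + 106.9 + 106.9 = 779 kmol/h.

779 kmol/h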